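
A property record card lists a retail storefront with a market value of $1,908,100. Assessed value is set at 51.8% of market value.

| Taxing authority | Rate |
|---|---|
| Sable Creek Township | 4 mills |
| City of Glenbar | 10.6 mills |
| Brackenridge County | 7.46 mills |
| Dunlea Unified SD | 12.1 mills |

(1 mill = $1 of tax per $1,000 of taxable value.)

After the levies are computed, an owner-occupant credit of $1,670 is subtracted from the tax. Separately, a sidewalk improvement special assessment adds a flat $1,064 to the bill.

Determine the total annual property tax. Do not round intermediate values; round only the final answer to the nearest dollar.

$33,158

Assessed value = $1,908,100 × 0.518 = $988,395.8
Sable Creek Township: $988,395.8 × 0.004 = $3,953.5832
City of Glenbar: $988,395.8 × 0.0106 = $10,476.99548
Brackenridge County: $988,395.8 × 0.00746 = $7,373.432668
Dunlea Unified SD: $988,395.8 × 0.0121 = $11,959.58918
Levies subtotal = $33,763.600528
After credit = $33,763.600528 − $1,670 = $32,093.600528
Total = $32,093.600528 + $1,064 = $33,157.600528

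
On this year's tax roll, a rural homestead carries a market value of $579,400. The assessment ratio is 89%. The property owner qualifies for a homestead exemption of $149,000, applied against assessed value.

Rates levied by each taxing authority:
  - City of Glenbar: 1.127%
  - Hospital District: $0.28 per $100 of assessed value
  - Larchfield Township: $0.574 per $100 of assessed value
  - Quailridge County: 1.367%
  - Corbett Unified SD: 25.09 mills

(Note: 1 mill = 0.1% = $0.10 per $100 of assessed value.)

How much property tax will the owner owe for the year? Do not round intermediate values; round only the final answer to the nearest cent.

$21,475.63

Assessed value = $579,400 × 0.89 = $515,666
Taxable value = $515,666 − $149,000 = $366,666
City of Glenbar: $366,666 × 0.01127 = $4,132.32582
Hospital District: $366,666 × 0.0028 = $1,026.6648
Larchfield Township: $366,666 × 0.00574 = $2,104.66284
Quailridge County: $366,666 × 0.01367 = $5,012.32422
Corbett Unified SD: $366,666 × 0.02509 = $9,199.64994
Total = $21,475.62762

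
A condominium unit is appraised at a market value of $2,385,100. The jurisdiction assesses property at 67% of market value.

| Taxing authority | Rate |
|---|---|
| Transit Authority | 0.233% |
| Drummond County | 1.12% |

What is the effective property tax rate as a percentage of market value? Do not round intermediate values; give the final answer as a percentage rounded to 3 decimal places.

0.907%

Assessed value = $2,385,100 × 0.67 = $1,598,017
Transit Authority: $1,598,017 × 0.00233 = $3,723.37961
Drummond County: $1,598,017 × 0.0112 = $17,897.7904
Total tax = $21,621.17001
Effective rate = $21,621.17001 ÷ $2,385,100 = 0.907% of market value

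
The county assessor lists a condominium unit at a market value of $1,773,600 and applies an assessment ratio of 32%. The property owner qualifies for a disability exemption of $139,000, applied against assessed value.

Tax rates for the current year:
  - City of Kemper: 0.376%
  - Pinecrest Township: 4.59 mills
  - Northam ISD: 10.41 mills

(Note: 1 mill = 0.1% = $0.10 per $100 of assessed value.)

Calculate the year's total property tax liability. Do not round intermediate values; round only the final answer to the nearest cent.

$8,039.64

Assessed value = $1,773,600 × 0.32 = $567,552
Taxable value = $567,552 − $139,000 = $428,552
City of Kemper: $428,552 × 0.00376 = $1,611.35552
Pinecrest Township: $428,552 × 0.00459 = $1,967.05368
Northam ISD: $428,552 × 0.01041 = $4,461.22632
Total = $8,039.63552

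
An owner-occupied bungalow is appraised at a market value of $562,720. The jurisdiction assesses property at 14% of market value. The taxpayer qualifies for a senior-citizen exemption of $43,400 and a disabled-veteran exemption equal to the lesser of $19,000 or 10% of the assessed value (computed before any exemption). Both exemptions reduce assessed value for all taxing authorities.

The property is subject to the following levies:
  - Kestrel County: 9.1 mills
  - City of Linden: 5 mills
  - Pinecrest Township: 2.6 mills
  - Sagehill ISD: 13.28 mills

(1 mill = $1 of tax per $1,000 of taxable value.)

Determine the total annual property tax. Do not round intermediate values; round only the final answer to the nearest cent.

Assessed value = $562,720 × 0.14 = $78,780.8
Disabled-veteran exemption = min($19,000, 10% × $78,780.8) = min($19,000, $7,878.08) = $7,878.08 (percentage binds)
Taxable value = $78,780.8 − $43,400 − $7,878.08 = $27,502.72
Kestrel County: $27,502.72 × 0.0091 = $250.274752
City of Linden: $27,502.72 × 0.005 = $137.5136
Pinecrest Township: $27,502.72 × 0.0026 = $71.507072
Sagehill ISD: $27,502.72 × 0.01328 = $365.2361216
Total = $824.5315456

$824.53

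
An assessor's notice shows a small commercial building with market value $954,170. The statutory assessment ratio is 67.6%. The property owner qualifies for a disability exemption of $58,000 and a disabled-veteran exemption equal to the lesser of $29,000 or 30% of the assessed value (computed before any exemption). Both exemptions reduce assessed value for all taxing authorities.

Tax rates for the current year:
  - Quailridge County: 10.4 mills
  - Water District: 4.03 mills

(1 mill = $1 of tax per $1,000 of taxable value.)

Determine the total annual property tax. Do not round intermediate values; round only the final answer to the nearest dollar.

$8,052

Assessed value = $954,170 × 0.676 = $645,018.92
Disabled-veteran exemption = min($29,000, 30% × $645,018.92) = min($29,000, $193,505.676) = $29,000 (dollar cap binds)
Taxable value = $645,018.92 − $58,000 − $29,000 = $558,018.92
Quailridge County: $558,018.92 × 0.0104 = $5,803.396768
Water District: $558,018.92 × 0.00403 = $2,248.8162476
Total = $8,052.2130156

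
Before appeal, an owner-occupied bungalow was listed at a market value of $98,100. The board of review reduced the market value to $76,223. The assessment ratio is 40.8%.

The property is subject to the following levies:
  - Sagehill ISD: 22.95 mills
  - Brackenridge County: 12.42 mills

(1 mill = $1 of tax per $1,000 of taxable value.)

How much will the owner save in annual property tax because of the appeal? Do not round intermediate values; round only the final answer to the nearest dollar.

$316

Old assessed value = $98,100 × 0.408 = $40,024.8
New assessed value = $76,223 × 0.408 = $31,098.984
Combined rate = 0.02295 + 0.01242 = 0.03537
Old tax = $40,024.8 × 0.03537 = $1,415.677176
New tax = $31,098.984 × 0.03537 = $1,099.97106408
Reduction = $1,415.677176 − $1,099.97106408 = $315.70611192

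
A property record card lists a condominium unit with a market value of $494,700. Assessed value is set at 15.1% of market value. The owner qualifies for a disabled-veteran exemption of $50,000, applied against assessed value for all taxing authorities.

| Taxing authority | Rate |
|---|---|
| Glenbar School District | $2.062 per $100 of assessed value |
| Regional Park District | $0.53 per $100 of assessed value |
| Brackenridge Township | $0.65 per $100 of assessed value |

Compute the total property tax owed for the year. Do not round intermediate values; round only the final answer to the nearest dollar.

Assessed value = $494,700 × 0.151 = $74,699.7
Taxable value = $74,699.7 − $50,000 = $24,699.7
Glenbar School District: $24,699.7 × 0.02062 = $509.307814
Regional Park District: $24,699.7 × 0.0053 = $130.90841
Brackenridge Township: $24,699.7 × 0.0065 = $160.54805
Total = $509.307814 + $130.90841 + $160.54805 = $800.764274

$801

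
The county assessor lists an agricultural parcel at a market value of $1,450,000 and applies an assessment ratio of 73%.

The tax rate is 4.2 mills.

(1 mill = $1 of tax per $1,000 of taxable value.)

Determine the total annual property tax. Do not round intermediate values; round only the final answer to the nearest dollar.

Assessed value = $1,450,000 × 0.73 = $1,058,500
Tax = $1,058,500 × 0.0042 = $4,445.7

$4,446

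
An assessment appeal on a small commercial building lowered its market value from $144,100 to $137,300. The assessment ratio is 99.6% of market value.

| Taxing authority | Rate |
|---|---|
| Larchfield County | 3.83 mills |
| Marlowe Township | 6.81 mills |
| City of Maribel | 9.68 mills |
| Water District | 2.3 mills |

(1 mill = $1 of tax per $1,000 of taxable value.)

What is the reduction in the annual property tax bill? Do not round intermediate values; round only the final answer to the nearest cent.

Old assessed value = $144,100 × 0.996 = $143,523.6
New assessed value = $137,300 × 0.996 = $136,750.8
Combined rate = 0.00383 + 0.00681 + 0.00968 + 0.0023 = 0.02262
Old tax = $143,523.6 × 0.02262 = $3,246.503832
New tax = $136,750.8 × 0.02262 = $3,093.303096
Reduction = $3,246.503832 − $3,093.303096 = $153.200736

$153.20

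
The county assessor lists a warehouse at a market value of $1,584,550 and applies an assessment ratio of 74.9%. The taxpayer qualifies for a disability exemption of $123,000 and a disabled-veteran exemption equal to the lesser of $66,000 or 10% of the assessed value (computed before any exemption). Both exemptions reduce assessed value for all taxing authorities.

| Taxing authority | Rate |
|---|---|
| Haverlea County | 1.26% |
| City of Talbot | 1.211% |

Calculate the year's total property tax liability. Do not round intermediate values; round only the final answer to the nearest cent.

Assessed value = $1,584,550 × 0.749 = $1,186,827.95
Disabled-veteran exemption = min($66,000, 10% × $1,186,827.95) = min($66,000, $118,682.795) = $66,000 (dollar cap binds)
Taxable value = $1,186,827.95 − $123,000 − $66,000 = $997,827.95
Haverlea County: $997,827.95 × 0.0126 = $12,572.63217
City of Talbot: $997,827.95 × 0.01211 = $12,083.6964745
Total = $24,656.3286445

$24,656.33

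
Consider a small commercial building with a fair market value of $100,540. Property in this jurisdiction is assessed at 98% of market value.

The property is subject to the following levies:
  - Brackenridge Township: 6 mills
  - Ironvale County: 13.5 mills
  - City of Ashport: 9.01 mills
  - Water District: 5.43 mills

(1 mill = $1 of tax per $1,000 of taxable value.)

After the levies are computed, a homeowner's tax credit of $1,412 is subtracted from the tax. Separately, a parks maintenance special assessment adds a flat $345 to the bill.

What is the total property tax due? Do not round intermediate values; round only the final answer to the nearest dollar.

$2,277

Assessed value = $100,540 × 0.98 = $98,529.2
Brackenridge Township: $98,529.2 × 0.006 = $591.1752
Ironvale County: $98,529.2 × 0.0135 = $1,330.1442
City of Ashport: $98,529.2 × 0.00901 = $887.748092
Water District: $98,529.2 × 0.00543 = $535.013556
Levies subtotal = $3,344.081048
After credit = $3,344.081048 − $1,412 = $1,932.081048
Total = $1,932.081048 + $345 = $2,277.081048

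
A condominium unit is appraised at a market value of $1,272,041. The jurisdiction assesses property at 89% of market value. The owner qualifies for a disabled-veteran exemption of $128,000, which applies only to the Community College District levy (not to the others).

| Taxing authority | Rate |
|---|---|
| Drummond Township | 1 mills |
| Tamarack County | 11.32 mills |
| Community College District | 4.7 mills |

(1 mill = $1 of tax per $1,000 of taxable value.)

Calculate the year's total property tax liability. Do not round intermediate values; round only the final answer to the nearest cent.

Assessed value = $1,272,041 × 0.89 = $1,132,116.49
Drummond Township: $1,132,116.49 × 0.001 = $1,132.11649
Tamarack County: $1,132,116.49 × 0.01132 = $12,815.5586668
Community College District: ($1,132,116.49 − $128,000) × 0.0047 = $1,004,116.49 × 0.0047 = $4,719.347503
Total = $18,667.0226598

$18,667.02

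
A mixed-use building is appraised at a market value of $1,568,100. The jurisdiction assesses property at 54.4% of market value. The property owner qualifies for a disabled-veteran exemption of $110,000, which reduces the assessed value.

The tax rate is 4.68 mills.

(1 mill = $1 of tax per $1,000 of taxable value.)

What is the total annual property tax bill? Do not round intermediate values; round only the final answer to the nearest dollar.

$3,477

Assessed value = $1,568,100 × 0.544 = $853,046.4
Taxable value = $853,046.4 − $110,000 = $743,046.4
Tax = $743,046.4 × 0.00468 = $3,477.457152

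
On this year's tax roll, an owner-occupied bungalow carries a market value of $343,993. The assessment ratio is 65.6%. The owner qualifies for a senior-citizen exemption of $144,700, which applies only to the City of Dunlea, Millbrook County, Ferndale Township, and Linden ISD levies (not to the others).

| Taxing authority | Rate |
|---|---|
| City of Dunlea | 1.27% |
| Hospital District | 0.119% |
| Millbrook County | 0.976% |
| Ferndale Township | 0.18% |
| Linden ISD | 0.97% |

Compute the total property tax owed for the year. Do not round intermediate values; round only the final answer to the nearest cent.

Assessed value = $343,993 × 0.656 = $225,659.408
City of Dunlea: ($225,659.408 − $144,700) × 0.0127 = $80,959.408 × 0.0127 = $1,028.1844816
Hospital District: $225,659.408 × 0.00119 = $268.53469552
Millbrook County: ($225,659.408 − $144,700) × 0.00976 = $80,959.408 × 0.00976 = $790.16382208
Ferndale Township: ($225,659.408 − $144,700) × 0.0018 = $80,959.408 × 0.0018 = $145.7269344
Linden ISD: ($225,659.408 − $144,700) × 0.0097 = $80,959.408 × 0.0097 = $785.3062576
Total = $3,017.9161912

$3,017.92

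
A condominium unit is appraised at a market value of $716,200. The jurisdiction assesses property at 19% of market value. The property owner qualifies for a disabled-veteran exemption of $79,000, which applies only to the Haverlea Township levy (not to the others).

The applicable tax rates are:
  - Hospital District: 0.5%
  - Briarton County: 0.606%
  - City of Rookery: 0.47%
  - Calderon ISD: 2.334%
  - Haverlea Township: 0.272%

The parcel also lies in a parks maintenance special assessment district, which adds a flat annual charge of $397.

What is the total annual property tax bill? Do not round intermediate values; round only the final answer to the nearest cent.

$5,872.90

Assessed value = $716,200 × 0.19 = $136,078
Hospital District: $136,078 × 0.005 = $680.39
Briarton County: $136,078 × 0.00606 = $824.63268
City of Rookery: $136,078 × 0.0047 = $639.5666
Calderon ISD: $136,078 × 0.02334 = $3,176.06052
Haverlea Township: ($136,078 − $79,000) × 0.00272 = $57,078 × 0.00272 = $155.25216
Levies subtotal = $5,475.90196
Total = $5,475.90196 + $397 = $5,872.90196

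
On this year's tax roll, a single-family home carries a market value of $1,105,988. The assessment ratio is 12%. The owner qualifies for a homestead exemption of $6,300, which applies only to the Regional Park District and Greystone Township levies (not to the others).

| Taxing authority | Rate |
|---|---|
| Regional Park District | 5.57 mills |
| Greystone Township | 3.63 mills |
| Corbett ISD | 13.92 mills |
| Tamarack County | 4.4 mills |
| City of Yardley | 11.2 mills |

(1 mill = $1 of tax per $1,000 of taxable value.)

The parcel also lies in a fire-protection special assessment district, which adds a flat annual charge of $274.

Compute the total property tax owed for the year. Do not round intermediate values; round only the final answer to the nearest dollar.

Assessed value = $1,105,988 × 0.12 = $132,718.56
Regional Park District: ($132,718.56 − $6,300) × 0.00557 = $126,418.56 × 0.00557 = $704.1513792
Greystone Township: ($132,718.56 − $6,300) × 0.00363 = $126,418.56 × 0.00363 = $458.8993728
Corbett ISD: $132,718.56 × 0.01392 = $1,847.4423552
Tamarack County: $132,718.56 × 0.0044 = $583.961664
City of Yardley: $132,718.56 × 0.0112 = $1,486.447872
Levies subtotal = $5,080.9026432
Total = $5,080.9026432 + $274 = $5,354.9026432

$5,355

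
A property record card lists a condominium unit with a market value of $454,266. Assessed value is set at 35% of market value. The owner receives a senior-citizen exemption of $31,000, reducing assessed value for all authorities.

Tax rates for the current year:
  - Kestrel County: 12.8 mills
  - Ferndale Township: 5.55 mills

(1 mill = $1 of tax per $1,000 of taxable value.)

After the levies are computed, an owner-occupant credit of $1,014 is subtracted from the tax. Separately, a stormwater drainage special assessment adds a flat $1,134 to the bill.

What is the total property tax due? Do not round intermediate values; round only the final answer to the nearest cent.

Assessed value = $454,266 × 0.35 = $158,993.1
Taxable value = $158,993.1 − $31,000 = $127,993.1
Kestrel County: $127,993.1 × 0.0128 = $1,638.31168
Ferndale Township: $127,993.1 × 0.00555 = $710.361705
Levies subtotal = $2,348.673385
After credit = $2,348.673385 − $1,014 = $1,334.673385
Total = $1,334.673385 + $1,134 = $2,468.673385

$2,468.67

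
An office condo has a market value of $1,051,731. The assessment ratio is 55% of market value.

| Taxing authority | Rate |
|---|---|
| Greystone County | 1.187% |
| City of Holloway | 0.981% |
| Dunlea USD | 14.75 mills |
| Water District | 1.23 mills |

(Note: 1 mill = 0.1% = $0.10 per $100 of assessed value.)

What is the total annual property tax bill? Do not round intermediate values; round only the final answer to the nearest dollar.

Assessed value = $1,051,731 × 0.55 = $578,452.05
Greystone County: $578,452.05 × 0.01187 = $6,866.2258335
City of Holloway: $578,452.05 × 0.00981 = $5,674.6146105
Dunlea USD: $578,452.05 × 0.01475 = $8,532.1677375
Water District: $578,452.05 × 0.00123 = $711.4960215
Total = $21,784.504203

$21,785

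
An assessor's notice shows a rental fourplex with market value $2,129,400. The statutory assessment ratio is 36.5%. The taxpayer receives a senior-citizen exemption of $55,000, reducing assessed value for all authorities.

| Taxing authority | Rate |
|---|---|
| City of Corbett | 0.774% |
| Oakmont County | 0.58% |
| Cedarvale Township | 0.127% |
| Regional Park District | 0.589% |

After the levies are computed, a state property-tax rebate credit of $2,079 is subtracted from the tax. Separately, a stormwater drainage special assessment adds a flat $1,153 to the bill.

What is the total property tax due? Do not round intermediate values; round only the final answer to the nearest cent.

$14,024.18

Assessed value = $2,129,400 × 0.365 = $777,231
Taxable value = $777,231 − $55,000 = $722,231
City of Corbett: $722,231 × 0.00774 = $5,590.06794
Oakmont County: $722,231 × 0.0058 = $4,188.9398
Cedarvale Township: $722,231 × 0.00127 = $917.23337
Regional Park District: $722,231 × 0.00589 = $4,253.94059
Levies subtotal = $14,950.1817
After credit = $14,950.1817 − $2,079 = $12,871.1817
Total = $12,871.1817 + $1,153 = $14,024.1817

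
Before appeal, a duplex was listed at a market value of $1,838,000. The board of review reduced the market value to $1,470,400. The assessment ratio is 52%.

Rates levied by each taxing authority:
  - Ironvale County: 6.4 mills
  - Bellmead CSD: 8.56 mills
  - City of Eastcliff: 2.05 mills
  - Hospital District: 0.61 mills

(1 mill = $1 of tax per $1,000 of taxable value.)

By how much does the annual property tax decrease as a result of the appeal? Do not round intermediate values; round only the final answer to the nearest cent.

Old assessed value = $1,838,000 × 0.52 = $955,760
New assessed value = $1,470,400 × 0.52 = $764,608
Combined rate = 0.0064 + 0.00856 + 0.00205 + 0.00061 = 0.01762
Old tax = $955,760 × 0.01762 = $16,840.4912
New tax = $764,608 × 0.01762 = $13,472.39296
Reduction = $16,840.4912 − $13,472.39296 = $3,368.09824

$3,368.10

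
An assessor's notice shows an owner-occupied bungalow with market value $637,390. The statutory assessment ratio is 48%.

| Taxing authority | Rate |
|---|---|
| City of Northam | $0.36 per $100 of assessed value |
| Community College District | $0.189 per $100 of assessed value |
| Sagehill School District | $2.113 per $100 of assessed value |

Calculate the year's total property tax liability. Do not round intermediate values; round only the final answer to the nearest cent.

$8,144.31

Assessed value = $637,390 × 0.48 = $305,947.2
City of Northam: $305,947.2 × 0.0036 = $1,101.40992
Community College District: $305,947.2 × 0.00189 = $578.240208
Sagehill School District: $305,947.2 × 0.02113 = $6,464.664336
Total = $1,101.40992 + $578.240208 + $6,464.664336 = $8,144.314464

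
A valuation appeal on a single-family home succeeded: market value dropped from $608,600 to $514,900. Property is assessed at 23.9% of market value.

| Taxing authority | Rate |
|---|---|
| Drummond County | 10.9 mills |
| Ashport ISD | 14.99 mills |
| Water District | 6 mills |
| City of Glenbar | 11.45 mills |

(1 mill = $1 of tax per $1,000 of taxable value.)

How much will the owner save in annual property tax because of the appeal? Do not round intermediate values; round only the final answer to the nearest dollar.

$971

Old assessed value = $608,600 × 0.239 = $145,455.4
New assessed value = $514,900 × 0.239 = $123,061.1
Combined rate = 0.0109 + 0.01499 + 0.006 + 0.01145 = 0.04334
Old tax = $145,455.4 × 0.04334 = $6,304.037036
New tax = $123,061.1 × 0.04334 = $5,333.468074
Reduction = $6,304.037036 − $5,333.468074 = $970.568962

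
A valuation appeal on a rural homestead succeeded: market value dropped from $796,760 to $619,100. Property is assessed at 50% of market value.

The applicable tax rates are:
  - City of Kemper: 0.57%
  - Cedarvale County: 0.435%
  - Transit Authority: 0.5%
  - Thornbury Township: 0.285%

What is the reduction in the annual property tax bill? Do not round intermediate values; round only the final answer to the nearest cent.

$1,590.06

Old assessed value = $796,760 × 0.5 = $398,380
New assessed value = $619,100 × 0.5 = $309,550
Combined rate = 0.0057 + 0.00435 + 0.005 + 0.00285 = 0.0179
Old tax = $398,380 × 0.0179 = $7,131.002
New tax = $309,550 × 0.0179 = $5,540.945
Reduction = $7,131.002 − $5,540.945 = $1,590.057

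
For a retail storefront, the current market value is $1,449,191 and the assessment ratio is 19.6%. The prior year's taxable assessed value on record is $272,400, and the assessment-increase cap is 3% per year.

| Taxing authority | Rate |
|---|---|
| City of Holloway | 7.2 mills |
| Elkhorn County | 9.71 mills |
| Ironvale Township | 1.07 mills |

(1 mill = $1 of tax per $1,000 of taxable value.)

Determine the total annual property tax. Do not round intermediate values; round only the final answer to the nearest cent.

$5,044.68

Uncapped assessed value = $1,449,191 × 0.196 = $284,041.436
Cap limit = $272,400 × 1.03 = $280,572
Taxable assessed value = min($284,041.436, $280,572) = $280,572 (cap binds)
City of Holloway: $280,572 × 0.0072 = $2,020.1184
Elkhorn County: $280,572 × 0.00971 = $2,724.35412
Ironvale Township: $280,572 × 0.00107 = $300.21204
Total = $5,044.68456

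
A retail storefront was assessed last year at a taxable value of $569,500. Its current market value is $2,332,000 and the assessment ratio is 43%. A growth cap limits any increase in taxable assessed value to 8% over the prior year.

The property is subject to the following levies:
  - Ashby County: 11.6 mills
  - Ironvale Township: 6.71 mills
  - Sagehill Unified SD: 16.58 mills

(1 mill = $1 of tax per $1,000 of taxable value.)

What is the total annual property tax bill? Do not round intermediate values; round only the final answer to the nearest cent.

Uncapped assessed value = $2,332,000 × 0.43 = $1,002,760
Cap limit = $569,500 × 1.08 = $615,060
Taxable assessed value = min($1,002,760, $615,060) = $615,060 (cap binds)
Ashby County: $615,060 × 0.0116 = $7,134.696
Ironvale Township: $615,060 × 0.00671 = $4,127.0526
Sagehill Unified SD: $615,060 × 0.01658 = $10,197.6948
Total = $21,459.4434

$21,459.44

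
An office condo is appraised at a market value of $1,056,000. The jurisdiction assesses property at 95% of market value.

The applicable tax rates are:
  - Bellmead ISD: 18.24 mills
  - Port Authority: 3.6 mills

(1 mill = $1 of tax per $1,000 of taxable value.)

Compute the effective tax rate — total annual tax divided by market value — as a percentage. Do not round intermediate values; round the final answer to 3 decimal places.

Assessed value = $1,056,000 × 0.95 = $1,003,200
Bellmead ISD: $1,003,200 × 0.01824 = $18,298.368
Port Authority: $1,003,200 × 0.0036 = $3,611.52
Total tax = $21,909.888
Effective rate = $21,909.888 ÷ $1,056,000 = 2.075% of market value

2.075%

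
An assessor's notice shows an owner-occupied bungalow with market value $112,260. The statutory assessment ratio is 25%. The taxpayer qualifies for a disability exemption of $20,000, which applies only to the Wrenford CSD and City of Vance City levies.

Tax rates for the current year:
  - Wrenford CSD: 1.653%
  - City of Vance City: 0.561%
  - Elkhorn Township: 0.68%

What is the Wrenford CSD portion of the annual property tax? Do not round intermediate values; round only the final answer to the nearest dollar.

$133

Assessed value = $112,260 × 0.25 = $28,065
Wrenford CSD taxable value = $28,065 − $20,000 = $8,065
Wrenford CSD levy = $8,065 × 0.01653 = $133.31445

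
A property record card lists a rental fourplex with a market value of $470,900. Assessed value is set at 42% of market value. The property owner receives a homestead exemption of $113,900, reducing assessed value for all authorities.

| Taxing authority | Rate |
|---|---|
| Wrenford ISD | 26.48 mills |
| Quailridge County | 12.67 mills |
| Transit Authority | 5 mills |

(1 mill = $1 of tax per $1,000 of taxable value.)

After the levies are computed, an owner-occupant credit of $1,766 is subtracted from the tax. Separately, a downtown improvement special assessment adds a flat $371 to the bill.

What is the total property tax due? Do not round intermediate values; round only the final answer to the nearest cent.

$2,308.21

Assessed value = $470,900 × 0.42 = $197,778
Taxable value = $197,778 − $113,900 = $83,878
Wrenford ISD: $83,878 × 0.02648 = $2,221.08944
Quailridge County: $83,878 × 0.01267 = $1,062.73426
Transit Authority: $83,878 × 0.005 = $419.39
Levies subtotal = $3,703.2137
After credit = $3,703.2137 − $1,766 = $1,937.2137
Total = $1,937.2137 + $371 = $2,308.2137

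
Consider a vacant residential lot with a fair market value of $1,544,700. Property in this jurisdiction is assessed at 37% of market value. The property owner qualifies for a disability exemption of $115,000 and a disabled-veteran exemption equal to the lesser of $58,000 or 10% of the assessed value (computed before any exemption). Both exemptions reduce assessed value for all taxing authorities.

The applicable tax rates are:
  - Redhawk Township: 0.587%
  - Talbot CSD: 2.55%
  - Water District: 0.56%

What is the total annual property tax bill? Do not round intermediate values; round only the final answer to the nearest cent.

$14,765.27

Assessed value = $1,544,700 × 0.37 = $571,539
Disabled-veteran exemption = min($58,000, 10% × $571,539) = min($58,000, $57,153.9) = $57,153.9 (percentage binds)
Taxable value = $571,539 − $115,000 − $57,153.9 = $399,385.1
Redhawk Township: $399,385.1 × 0.00587 = $2,344.390537
Talbot CSD: $399,385.1 × 0.0255 = $10,184.32005
Water District: $399,385.1 × 0.0056 = $2,236.55656
Total = $14,765.267147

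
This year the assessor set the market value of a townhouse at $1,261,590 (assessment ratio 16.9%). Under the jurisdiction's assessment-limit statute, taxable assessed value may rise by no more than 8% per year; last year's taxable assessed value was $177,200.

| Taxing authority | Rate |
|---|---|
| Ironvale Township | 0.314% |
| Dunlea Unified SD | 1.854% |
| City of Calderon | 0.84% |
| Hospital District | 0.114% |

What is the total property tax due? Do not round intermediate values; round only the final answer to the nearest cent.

$5,974.76

Uncapped assessed value = $1,261,590 × 0.169 = $213,208.71
Cap limit = $177,200 × 1.08 = $191,376
Taxable assessed value = min($213,208.71, $191,376) = $191,376 (cap binds)
Ironvale Township: $191,376 × 0.00314 = $600.92064
Dunlea Unified SD: $191,376 × 0.01854 = $3,548.11104
City of Calderon: $191,376 × 0.0084 = $1,607.5584
Hospital District: $191,376 × 0.00114 = $218.16864
Total = $5,974.75872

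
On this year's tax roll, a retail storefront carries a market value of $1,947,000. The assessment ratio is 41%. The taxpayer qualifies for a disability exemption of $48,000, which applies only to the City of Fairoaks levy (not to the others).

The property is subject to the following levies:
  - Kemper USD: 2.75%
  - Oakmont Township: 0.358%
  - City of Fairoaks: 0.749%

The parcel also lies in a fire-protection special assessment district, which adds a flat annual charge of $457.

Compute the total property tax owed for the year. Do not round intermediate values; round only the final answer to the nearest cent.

Assessed value = $1,947,000 × 0.41 = $798,270
Kemper USD: $798,270 × 0.0275 = $21,952.425
Oakmont Township: $798,270 × 0.00358 = $2,857.8066
City of Fairoaks: ($798,270 − $48,000) × 0.00749 = $750,270 × 0.00749 = $5,619.5223
Levies subtotal = $30,429.7539
Total = $30,429.7539 + $457 = $30,886.7539

$30,886.75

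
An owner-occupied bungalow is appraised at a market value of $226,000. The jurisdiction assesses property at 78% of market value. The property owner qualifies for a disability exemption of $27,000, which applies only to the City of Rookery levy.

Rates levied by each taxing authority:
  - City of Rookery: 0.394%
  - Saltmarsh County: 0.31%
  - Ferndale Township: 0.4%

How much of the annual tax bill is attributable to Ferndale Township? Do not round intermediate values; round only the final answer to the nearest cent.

$705.12

Assessed value = $226,000 × 0.78 = $176,280
Ferndale Township taxable value = $176,280 (exemption does not apply)
Ferndale Township levy = $176,280 × 0.004 = $705.12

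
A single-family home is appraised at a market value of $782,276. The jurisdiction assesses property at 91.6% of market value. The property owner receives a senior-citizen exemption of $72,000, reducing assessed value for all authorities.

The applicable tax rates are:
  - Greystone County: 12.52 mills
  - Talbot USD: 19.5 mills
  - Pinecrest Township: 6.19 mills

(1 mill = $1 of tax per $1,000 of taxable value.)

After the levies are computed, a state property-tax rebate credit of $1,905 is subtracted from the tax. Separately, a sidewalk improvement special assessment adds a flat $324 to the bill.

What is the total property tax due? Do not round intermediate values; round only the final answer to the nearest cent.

$23,047.82

Assessed value = $782,276 × 0.916 = $716,564.816
Taxable value = $716,564.816 − $72,000 = $644,564.816
Greystone County: $644,564.816 × 0.01252 = $8,069.95149632
Talbot USD: $644,564.816 × 0.0195 = $12,569.013912
Pinecrest Township: $644,564.816 × 0.00619 = $3,989.85621104
Levies subtotal = $24,628.82161936
After credit = $24,628.82161936 − $1,905 = $22,723.82161936
Total = $22,723.82161936 + $324 = $23,047.82161936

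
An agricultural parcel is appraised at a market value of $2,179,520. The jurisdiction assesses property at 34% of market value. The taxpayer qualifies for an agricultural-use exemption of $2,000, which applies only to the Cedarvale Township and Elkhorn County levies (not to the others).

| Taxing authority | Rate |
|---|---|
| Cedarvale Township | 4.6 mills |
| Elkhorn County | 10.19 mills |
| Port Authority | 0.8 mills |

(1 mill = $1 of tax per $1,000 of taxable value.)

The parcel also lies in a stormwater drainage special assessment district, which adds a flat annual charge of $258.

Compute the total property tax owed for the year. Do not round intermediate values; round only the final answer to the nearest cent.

Assessed value = $2,179,520 × 0.34 = $741,036.8
Cedarvale Township: ($741,036.8 − $2,000) × 0.0046 = $739,036.8 × 0.0046 = $3,399.56928
Elkhorn County: ($741,036.8 − $2,000) × 0.01019 = $739,036.8 × 0.01019 = $7,530.784992
Port Authority: $741,036.8 × 0.0008 = $592.82944
Levies subtotal = $11,523.183712
Total = $11,523.183712 + $258 = $11,781.183712

$11,781.18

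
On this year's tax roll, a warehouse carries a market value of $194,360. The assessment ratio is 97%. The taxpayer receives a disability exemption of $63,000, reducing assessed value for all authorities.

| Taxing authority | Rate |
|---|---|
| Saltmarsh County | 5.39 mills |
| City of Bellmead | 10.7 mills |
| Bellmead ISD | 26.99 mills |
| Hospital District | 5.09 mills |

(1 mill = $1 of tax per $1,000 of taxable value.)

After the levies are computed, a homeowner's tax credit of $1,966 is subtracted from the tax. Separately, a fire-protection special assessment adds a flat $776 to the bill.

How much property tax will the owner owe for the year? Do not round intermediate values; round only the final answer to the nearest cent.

$4,856.74

Assessed value = $194,360 × 0.97 = $188,529.2
Taxable value = $188,529.2 − $63,000 = $125,529.2
Saltmarsh County: $125,529.2 × 0.00539 = $676.602388
City of Bellmead: $125,529.2 × 0.0107 = $1,343.16244
Bellmead ISD: $125,529.2 × 0.02699 = $3,388.033108
Hospital District: $125,529.2 × 0.00509 = $638.943628
Levies subtotal = $6,046.741564
After credit = $6,046.741564 − $1,966 = $4,080.741564
Total = $4,080.741564 + $776 = $4,856.741564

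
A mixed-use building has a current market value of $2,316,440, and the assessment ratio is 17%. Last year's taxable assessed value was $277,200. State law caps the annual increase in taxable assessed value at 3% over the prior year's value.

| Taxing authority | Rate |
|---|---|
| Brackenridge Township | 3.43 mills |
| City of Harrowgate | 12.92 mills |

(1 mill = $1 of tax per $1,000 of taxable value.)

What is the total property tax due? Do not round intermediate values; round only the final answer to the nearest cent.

$4,668.19

Uncapped assessed value = $2,316,440 × 0.17 = $393,794.8
Cap limit = $277,200 × 1.03 = $285,516
Taxable assessed value = min($393,794.8, $285,516) = $285,516 (cap binds)
Brackenridge Township: $285,516 × 0.00343 = $979.31988
City of Harrowgate: $285,516 × 0.01292 = $3,688.86672
Total = $4,668.1866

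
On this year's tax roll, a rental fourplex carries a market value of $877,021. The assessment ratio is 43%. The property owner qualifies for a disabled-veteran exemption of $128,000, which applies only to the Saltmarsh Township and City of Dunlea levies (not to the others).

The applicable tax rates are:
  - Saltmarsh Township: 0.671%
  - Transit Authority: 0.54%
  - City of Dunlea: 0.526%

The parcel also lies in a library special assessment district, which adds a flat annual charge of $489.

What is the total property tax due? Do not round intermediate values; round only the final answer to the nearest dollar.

Assessed value = $877,021 × 0.43 = $377,119.03
Saltmarsh Township: ($377,119.03 − $128,000) × 0.00671 = $249,119.03 × 0.00671 = $1,671.5886913
Transit Authority: $377,119.03 × 0.0054 = $2,036.442762
City of Dunlea: ($377,119.03 − $128,000) × 0.00526 = $249,119.03 × 0.00526 = $1,310.3660978
Levies subtotal = $5,018.3975511
Total = $5,018.3975511 + $489 = $5,507.3975511

$5,507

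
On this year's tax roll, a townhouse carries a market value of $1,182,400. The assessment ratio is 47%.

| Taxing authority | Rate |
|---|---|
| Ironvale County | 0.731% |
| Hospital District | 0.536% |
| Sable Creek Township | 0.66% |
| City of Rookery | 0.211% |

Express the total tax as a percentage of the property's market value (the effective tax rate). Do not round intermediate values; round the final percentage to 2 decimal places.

1.00%

Assessed value = $1,182,400 × 0.47 = $555,728
Ironvale County: $555,728 × 0.00731 = $4,062.37168
Hospital District: $555,728 × 0.00536 = $2,978.70208
Sable Creek Township: $555,728 × 0.0066 = $3,667.8048
City of Rookery: $555,728 × 0.00211 = $1,172.58608
Total tax = $11,881.46464
Effective rate = $11,881.46464 ÷ $1,182,400 = 1.00% of market value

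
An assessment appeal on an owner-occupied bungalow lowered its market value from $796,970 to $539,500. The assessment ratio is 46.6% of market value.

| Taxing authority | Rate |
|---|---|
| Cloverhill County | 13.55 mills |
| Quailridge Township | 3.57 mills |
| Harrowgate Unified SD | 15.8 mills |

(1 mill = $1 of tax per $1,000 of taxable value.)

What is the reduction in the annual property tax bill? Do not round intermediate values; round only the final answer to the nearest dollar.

$3,950

Old assessed value = $796,970 × 0.466 = $371,388.02
New assessed value = $539,500 × 0.466 = $251,407
Combined rate = 0.01355 + 0.00357 + 0.0158 = 0.03292
Old tax = $371,388.02 × 0.03292 = $12,226.0936184
New tax = $251,407 × 0.03292 = $8,276.31844
Reduction = $12,226.0936184 − $8,276.31844 = $3,949.7751784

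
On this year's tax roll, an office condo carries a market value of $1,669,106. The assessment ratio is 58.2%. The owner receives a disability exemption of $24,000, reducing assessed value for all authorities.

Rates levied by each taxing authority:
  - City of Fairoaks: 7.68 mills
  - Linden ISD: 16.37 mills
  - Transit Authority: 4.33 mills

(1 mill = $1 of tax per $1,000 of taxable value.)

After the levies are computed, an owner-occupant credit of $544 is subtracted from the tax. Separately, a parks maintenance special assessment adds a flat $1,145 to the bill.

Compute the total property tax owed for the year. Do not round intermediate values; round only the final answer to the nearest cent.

$27,488.77

Assessed value = $1,669,106 × 0.582 = $971,419.692
Taxable value = $971,419.692 − $24,000 = $947,419.692
City of Fairoaks: $947,419.692 × 0.00768 = $7,276.18323456
Linden ISD: $947,419.692 × 0.01637 = $15,509.26035804
Transit Authority: $947,419.692 × 0.00433 = $4,102.32726636
Levies subtotal = $26,887.77085896
After credit = $26,887.77085896 − $544 = $26,343.77085896
Total = $26,343.77085896 + $1,145 = $27,488.77085896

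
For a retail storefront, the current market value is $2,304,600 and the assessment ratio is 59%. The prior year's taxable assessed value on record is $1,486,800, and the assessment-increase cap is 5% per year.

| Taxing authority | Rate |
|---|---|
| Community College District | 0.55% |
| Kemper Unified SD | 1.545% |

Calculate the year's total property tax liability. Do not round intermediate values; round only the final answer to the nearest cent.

Uncapped assessed value = $2,304,600 × 0.59 = $1,359,714
Cap limit = $1,486,800 × 1.05 = $1,561,140
Taxable assessed value = min($1,359,714, $1,561,140) = $1,359,714 (cap does not bind)
Community College District: $1,359,714 × 0.0055 = $7,478.427
Kemper Unified SD: $1,359,714 × 0.01545 = $21,007.5813
Total = $28,486.0083

$28,486.01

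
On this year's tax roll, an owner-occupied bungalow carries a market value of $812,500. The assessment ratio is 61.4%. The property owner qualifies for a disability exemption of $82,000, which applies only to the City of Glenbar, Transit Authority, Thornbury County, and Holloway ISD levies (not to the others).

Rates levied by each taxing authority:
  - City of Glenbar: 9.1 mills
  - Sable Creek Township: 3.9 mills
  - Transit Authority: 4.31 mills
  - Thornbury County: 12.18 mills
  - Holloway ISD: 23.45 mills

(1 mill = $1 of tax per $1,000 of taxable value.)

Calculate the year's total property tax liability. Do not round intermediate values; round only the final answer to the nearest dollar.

Assessed value = $812,500 × 0.614 = $498,875
City of Glenbar: ($498,875 − $82,000) × 0.0091 = $416,875 × 0.0091 = $3,793.5625
Sable Creek Township: $498,875 × 0.0039 = $1,945.6125
Transit Authority: ($498,875 − $82,000) × 0.00431 = $416,875 × 0.00431 = $1,796.73125
Thornbury County: ($498,875 − $82,000) × 0.01218 = $416,875 × 0.01218 = $5,077.5375
Holloway ISD: ($498,875 − $82,000) × 0.02345 = $416,875 × 0.02345 = $9,775.71875
Total = $22,389.1625

$22,389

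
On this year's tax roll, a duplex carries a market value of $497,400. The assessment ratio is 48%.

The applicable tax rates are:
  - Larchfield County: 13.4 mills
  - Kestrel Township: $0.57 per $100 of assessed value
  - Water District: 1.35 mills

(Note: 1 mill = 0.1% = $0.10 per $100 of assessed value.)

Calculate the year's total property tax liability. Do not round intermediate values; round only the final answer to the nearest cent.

Assessed value = $497,400 × 0.48 = $238,752
Larchfield County: $238,752 × 0.0134 = $3,199.2768
Kestrel Township: $238,752 × 0.0057 = $1,360.8864
Water District: $238,752 × 0.00135 = $322.3152
Total = $4,882.4784

$4,882.48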